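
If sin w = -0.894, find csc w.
csc w = 1/sin w = -1.119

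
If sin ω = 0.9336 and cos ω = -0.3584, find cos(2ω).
cos(2ω) = cos²ω - sin²ω = -0.7432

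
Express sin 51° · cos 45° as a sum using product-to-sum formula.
sin 51° cos 45° = (1/2)[sin(51°+45°) + sin(51°-45°)]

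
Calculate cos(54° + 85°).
cos(54° + 85°) = cos 54° cos 85° - sin 54° sin 85° = -0.7547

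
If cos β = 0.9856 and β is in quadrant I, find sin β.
sin β = 0.1691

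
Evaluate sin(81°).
sin(81°) = 0.9877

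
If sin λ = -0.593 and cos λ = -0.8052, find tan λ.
tan λ = sin λ / cos λ = 0.7365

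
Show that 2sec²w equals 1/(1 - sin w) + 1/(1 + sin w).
RHS = [(1 + sin w) + (1 - sin w)] / [(1 - sin w)(1 + sin w)] = 2/(1 - sin²w) = 2/cos²w = 2sec²w = LHS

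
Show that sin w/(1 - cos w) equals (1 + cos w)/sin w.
LHS = sin w(1 + cos w) / ((1 - cos w)(1 + cos w)) = sin w(1 + cos w) / (1 - cos²w) = sin w(1 + cos w) / sin²w = (1 + cos w)/sin w = RHS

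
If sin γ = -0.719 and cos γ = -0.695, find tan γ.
tan γ = sin γ / cos γ = 1.035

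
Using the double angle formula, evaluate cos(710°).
cos(710°) = 1 - 2sin²355° = 0.9848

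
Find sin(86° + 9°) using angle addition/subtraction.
sin(86° + 9°) = sin 86° cos 9° + cos 86° sin 9° = 0.9962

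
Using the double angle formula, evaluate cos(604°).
cos(604°) = cos²302° - sin²302° = -0.4384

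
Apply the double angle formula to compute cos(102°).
cos(102°) = cos²51° - sin²51° = -0.2079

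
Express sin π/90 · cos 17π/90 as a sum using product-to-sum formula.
sin π/90 cos 17π/90 = (1/2)[sin(π/90+17π/90) + sin(π/90-17π/90)]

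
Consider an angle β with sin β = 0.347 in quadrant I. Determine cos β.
cos β = √(1 - sin²β) = 0.9379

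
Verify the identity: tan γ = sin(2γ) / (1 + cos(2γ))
RHS = 2 sin γ cos γ / (2cos²γ) = sin γ/cos γ = tan γ = LHS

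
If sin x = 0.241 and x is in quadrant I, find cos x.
cos x = 0.9705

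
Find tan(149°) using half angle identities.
tan(149°) = sin 298° / (1 + cos 298°) = -0.6009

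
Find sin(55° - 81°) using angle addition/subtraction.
sin(55° - 81°) = sin 55° cos 81° - cos 55° sin 81° = -0.4384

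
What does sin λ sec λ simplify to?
sin λ sec λ = tan λ (using Reciprocal + quotient)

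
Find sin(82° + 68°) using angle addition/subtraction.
sin(82° + 68°) = sin 82° cos 68° + cos 82° sin 68° = 1/2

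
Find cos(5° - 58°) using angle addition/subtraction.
cos(5° - 58°) = cos 5° cos 58° + sin 5° sin 58° = 0.6018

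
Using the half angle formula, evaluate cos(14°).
cos(14°) = √((1 + cos 28°)/2) = 0.9703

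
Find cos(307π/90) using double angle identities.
cos(307π/90) = cos²307π/180 - sin²307π/180 = -0.2756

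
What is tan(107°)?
tan(107°) = -3.271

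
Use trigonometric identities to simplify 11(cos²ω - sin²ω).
11(cos²ω - sin²ω) = 11(cos(2ω)) (using Double angle)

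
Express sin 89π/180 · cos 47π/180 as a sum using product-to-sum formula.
sin 89π/180 cos 47π/180 = (1/2)[sin(89π/180+47π/180) + sin(89π/180-47π/180)]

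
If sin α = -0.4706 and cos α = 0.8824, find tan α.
tan α = sin α / cos α = -0.5333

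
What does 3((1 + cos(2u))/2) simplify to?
3((1 + cos(2u))/2) = 3(cos²u) (using Power reduction)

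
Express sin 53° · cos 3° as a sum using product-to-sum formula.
sin 53° cos 3° = (1/2)[sin(53°+3°) + sin(53°-3°)]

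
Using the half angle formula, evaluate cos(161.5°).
cos(161.5°) = -√((1 + cos 323°)/2) = -0.9483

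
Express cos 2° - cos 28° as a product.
cos 2° - cos 28° = -2 sin(15°) sin(-13°)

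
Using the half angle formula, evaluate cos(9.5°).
cos(9.5°) = √((1 + cos 19°)/2) = 0.9863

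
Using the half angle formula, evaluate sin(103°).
sin(103°) = √((1 - cos 206°)/2) = 0.9744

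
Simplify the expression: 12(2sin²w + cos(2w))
12(2sin²w + cos(2w)) = 12 (using Double angle)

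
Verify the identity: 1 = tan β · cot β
RHS = (sin β/cos β) · (cos β/sin β) = 1 = LHS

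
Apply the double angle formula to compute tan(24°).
tan(24°) = 2 tan 12° / (1 - tan²12°) = 0.4452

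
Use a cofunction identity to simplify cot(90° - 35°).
cot(90° - 35°) = tan(35°)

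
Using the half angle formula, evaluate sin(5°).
sin(5°) = √((1 - cos 10°)/2) = 0.08716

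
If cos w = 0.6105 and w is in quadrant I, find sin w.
sin w = 0.792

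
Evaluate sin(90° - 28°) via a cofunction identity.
sin(90° - 28°) = cos(28°) = 0.8829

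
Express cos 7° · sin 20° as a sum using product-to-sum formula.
cos 7° sin 20° = (1/2)[sin(7°+20°) - sin(7°-20°)]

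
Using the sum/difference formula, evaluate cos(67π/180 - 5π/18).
cos(67π/180 - 5π/18) = cos 67π/180 cos 5π/18 + sin 67π/180 sin 5π/18 = 0.9563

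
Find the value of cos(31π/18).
cos(31π/18) = 0.6428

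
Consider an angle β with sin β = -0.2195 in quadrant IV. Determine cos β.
cos β = √(1 - sin²β) = 0.9756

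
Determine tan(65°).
tan(65°) = 2.145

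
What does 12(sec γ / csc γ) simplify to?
12(sec γ / csc γ) = 12(tan γ) (using Reciprocal identities)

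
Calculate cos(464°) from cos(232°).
cos(464°) = 1 - 2sin²232° = -0.2419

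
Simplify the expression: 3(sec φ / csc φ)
3(sec φ / csc φ) = 3(tan φ) (using Reciprocal identities)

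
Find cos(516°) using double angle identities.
cos(516°) = cos²258° - sin²258° = -0.9135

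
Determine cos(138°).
cos(138°) = -0.7431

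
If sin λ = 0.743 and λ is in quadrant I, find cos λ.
cos λ = 0.6693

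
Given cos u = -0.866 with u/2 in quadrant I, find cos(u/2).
cos(u/2) = ±√((1 + cos u)/2); positive since u/2 ∈ QI, so cos(u/2) = 0.2588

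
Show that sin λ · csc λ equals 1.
LHS = sin λ · (1/sin λ) = 1 = RHS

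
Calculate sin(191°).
sin(191°) = -0.1908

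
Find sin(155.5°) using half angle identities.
sin(155.5°) = √((1 - cos 311°)/2) = 0.4147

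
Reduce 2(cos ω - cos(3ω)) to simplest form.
2(cos ω - cos(3ω)) = 2(2 sin(2ω) sin ω) (using Sum-to-product)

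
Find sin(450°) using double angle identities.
sin(450°) = 2 sin 225° cos 225° = 1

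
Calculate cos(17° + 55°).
cos(17° + 55°) = cos 17° cos 55° - sin 17° sin 55° = 0.309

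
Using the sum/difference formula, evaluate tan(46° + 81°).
tan(46° + 81°) = (tan 46° + tan 81°)/(1 - tan 46° tan 81°) = -1.327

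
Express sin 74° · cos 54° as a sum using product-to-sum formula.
sin 74° cos 54° = (1/2)[sin(74°+54°) + sin(74°-54°)]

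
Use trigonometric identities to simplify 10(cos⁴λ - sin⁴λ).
10(cos⁴λ - sin⁴λ) = 10(cos(2λ)) (using Factoring + double angle)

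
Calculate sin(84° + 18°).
sin(84° + 18°) = sin 84° cos 18° + cos 84° sin 18° = 0.9781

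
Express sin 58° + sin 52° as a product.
sin 58° + sin 52° = 2 sin(55°) cos(3°)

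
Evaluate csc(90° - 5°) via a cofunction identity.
csc(90° - 5°) = sec(5°) = 1.004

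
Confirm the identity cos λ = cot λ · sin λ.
RHS = (cos λ/sin λ) · sin λ = cos λ = LHS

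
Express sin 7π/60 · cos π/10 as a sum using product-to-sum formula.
sin 7π/60 cos π/10 = (1/2)[sin(7π/60+π/10) + sin(7π/60-π/10)]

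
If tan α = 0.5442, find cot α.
cot α = 1/tan α = 1.838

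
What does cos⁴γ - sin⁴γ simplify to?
cos⁴γ - sin⁴γ = cos(2γ) (using Factoring + double angle)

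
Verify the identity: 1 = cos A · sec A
RHS = cos A · (1/cos A) = 1 = LHS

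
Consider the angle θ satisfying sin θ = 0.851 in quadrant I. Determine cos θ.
cos θ = √(1 - sin²θ) = 0.5252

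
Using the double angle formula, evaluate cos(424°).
cos(424°) = cos²212° - sin²212° = 0.4384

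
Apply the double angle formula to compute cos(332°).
cos(332°) = cos²166° - sin²166° = 0.8829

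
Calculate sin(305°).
sin(305°) = -0.8192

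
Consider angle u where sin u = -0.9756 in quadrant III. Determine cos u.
cos u = ±√(1 - sin²u) = -0.2196 (negative in QIII)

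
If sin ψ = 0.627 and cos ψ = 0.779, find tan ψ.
tan ψ = sin ψ / cos ψ = 0.8049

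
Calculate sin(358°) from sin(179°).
sin(358°) = 2 sin 179° cos 179° = -0.0349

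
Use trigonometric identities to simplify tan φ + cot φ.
tan φ + cot φ = sec φ csc φ (using Quotient identities)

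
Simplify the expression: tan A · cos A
tan A · cos A = sin A (using Quotient identity)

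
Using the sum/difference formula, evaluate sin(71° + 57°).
sin(71° + 57°) = sin 71° cos 57° + cos 71° sin 57° = 0.788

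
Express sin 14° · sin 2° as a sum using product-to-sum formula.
sin 14° sin 2° = (1/2)[cos(14°-2°) - cos(14°+2°)]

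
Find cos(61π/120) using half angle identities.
cos(61π/120) = -√((1 + cos 61π/60)/2) = -0.02618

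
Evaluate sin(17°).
sin(17°) = 0.2924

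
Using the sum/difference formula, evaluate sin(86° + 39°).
sin(86° + 39°) = sin 86° cos 39° + cos 86° sin 39° = 0.8192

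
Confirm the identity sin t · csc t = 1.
LHS = sin t · (1/sin t) = 1 = RHS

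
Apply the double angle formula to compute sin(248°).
sin(248°) = 2 sin 124° cos 124° = -0.9272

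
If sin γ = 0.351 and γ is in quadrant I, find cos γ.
cos γ = 0.9364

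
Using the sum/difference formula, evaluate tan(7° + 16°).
tan(7° + 16°) = (tan 7° + tan 16°)/(1 - tan 7° tan 16°) = 0.4245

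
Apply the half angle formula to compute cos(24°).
cos(24°) = √((1 + cos 48°)/2) = 0.9135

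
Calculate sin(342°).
sin(342°) = -0.309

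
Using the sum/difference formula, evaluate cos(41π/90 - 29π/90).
cos(41π/90 - 29π/90) = cos 41π/90 cos 29π/90 + sin 41π/90 sin 29π/90 = 0.9135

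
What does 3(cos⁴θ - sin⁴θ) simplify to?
3(cos⁴θ - sin⁴θ) = 3(cos(2θ)) (using Factoring + double angle)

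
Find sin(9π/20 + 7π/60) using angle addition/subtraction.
sin(9π/20 + 7π/60) = sin 9π/20 cos 7π/60 + cos 9π/20 sin 7π/60 = 0.9781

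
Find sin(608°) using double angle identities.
sin(608°) = 2 sin 304° cos 304° = -0.9272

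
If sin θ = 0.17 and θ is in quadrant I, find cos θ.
cos θ = 0.9854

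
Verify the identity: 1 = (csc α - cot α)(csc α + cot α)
RHS = csc²α - cot²α = (1 + cot²α) - cot²α = 1 = LHS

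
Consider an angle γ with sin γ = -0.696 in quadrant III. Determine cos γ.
cos γ = ±√(1 - sin²γ) = -0.718 (negative in QIII)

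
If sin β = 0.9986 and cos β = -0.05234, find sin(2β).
sin(2β) = 2 sin β cos β = -0.1045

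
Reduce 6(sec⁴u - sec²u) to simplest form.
6(sec⁴u - sec²u) = 6(tan⁴u + tan²u) (using Pythagorean)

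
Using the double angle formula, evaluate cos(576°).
cos(576°) = cos²288° - sin²288° = -0.809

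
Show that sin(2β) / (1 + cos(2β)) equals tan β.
LHS = 2 sin β cos β / (2cos²β) = sin β/cos β = tan β = RHS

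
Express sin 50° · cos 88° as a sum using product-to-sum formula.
sin 50° cos 88° = (1/2)[sin(50°+88°) + sin(50°-88°)]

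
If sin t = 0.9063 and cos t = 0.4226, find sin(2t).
sin(2t) = 2 sin t cos t = 0.766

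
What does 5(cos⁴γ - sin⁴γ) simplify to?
5(cos⁴γ - sin⁴γ) = 5(cos(2γ)) (using Factoring + double angle)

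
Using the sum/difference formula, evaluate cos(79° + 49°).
cos(79° + 49°) = cos 79° cos 49° - sin 79° sin 49° = -0.6157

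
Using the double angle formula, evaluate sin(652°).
sin(652°) = 2 sin 326° cos 326° = -0.9272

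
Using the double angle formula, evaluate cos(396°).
cos(396°) = cos²198° - sin²198° = 0.809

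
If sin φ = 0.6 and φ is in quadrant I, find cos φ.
cos φ = 0.8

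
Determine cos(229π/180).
cos(229π/180) = -0.6561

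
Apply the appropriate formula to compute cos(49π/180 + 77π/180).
cos(49π/180 + 77π/180) = cos 49π/180 cos 77π/180 - sin 49π/180 sin 77π/180 = -0.5878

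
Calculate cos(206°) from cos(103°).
cos(206°) = 2cos²103° - 1 = -0.8988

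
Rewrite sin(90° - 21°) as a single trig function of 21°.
sin(90° - 21°) = cos(21°)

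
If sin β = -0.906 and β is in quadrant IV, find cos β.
cos β = 0.4233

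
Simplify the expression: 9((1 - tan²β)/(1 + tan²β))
9((1 - tan²β)/(1 + tan²β)) = 9(cos(2β)) (using Double angle)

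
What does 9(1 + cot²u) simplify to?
9(1 + cot²u) = 9(csc²u) (using Pythagorean identity)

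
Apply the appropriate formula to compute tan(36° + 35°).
tan(36° + 35°) = (tan 36° + tan 35°)/(1 - tan 36° tan 35°) = 2.904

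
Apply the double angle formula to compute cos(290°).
cos(290°) = cos²145° - sin²145° = 0.342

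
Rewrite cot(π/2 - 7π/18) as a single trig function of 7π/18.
cot(π/2 - 7π/18) = tan(7π/18)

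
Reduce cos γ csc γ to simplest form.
cos γ csc γ = cot γ (using Reciprocal + quotient)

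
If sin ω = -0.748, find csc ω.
csc ω = 1/sin ω = -1.337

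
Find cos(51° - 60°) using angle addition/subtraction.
cos(51° - 60°) = cos 51° cos 60° + sin 51° sin 60° = 0.9877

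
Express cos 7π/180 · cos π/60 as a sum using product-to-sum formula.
cos 7π/180 cos π/60 = (1/2)[cos(7π/180-π/60) + cos(7π/180+π/60)]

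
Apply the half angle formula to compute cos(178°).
cos(178°) = -√((1 + cos 356°)/2) = -0.9994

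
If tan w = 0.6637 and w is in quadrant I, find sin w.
sin w = 0.553 (using tan²w + 1 = sec²w)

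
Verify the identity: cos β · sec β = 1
LHS = cos β · (1/cos β) = 1 = RHS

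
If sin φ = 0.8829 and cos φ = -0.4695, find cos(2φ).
cos(2φ) = cos²φ - sin²φ = -0.5591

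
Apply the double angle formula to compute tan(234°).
tan(234°) = 2 tan 117° / (1 - tan²117°) = 1.376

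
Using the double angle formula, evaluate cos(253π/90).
cos(253π/90) = cos²253π/180 - sin²253π/180 = -0.829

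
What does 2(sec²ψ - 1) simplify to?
2(sec²ψ - 1) = 2(tan²ψ) (using Pythagorean identity)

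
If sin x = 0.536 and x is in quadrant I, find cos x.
cos x = 0.8442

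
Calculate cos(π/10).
cos(π/10) = 0.9511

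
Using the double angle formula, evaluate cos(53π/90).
cos(53π/90) = cos²53π/180 - sin²53π/180 = -0.2756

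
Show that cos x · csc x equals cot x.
LHS = cos x · (1/sin x) = cos x/sin x = cot x = RHS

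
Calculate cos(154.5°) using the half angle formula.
cos(154.5°) = -√((1 + cos 309°)/2) = -0.9026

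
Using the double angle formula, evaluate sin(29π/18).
sin(29π/18) = 2 sin 29π/36 cos 29π/36 = -0.9397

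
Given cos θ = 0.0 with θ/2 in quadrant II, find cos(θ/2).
cos(θ/2) = ±√((1 + cos θ)/2); negative since θ/2 ∈ QII, so cos(θ/2) = -√2/2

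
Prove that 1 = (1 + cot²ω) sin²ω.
RHS = csc²ω · sin²ω = (1/sin²ω) · sin²ω = 1 = LHS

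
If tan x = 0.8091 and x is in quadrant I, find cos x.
cos x = 0.7774 (using tan²x + 1 = sec²x)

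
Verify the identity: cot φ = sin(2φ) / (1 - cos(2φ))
RHS = 2 sin φ cos φ / (2sin²φ) = cos φ/sin φ = cot φ = LHS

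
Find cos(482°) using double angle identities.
cos(482°) = cos²241° - sin²241° = -0.5299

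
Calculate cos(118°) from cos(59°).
cos(118°) = 2cos²59° - 1 = -0.4695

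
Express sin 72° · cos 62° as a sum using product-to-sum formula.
sin 72° cos 62° = (1/2)[sin(72°+62°) + sin(72°-62°)]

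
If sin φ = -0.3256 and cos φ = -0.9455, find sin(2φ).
sin(2φ) = 2 sin φ cos φ = 0.6157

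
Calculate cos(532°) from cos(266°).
cos(532°) = cos²266° - sin²266° = -0.9903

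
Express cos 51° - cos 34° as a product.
cos 51° - cos 34° = -2 sin(42.5°) sin(8.5°)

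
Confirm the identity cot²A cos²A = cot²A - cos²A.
RHS = cos²A/sin²A - cos²A = cos²A(1/sin²A - 1) = cos²A · (1 - sin²A)/sin²A = cos²A · cos²A/sin²A = cos²A · cot²A = LHS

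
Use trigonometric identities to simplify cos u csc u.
cos u csc u = cot u (using Reciprocal + quotient)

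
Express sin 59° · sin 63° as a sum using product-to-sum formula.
sin 59° sin 63° = (1/2)[cos(59°-63°) - cos(59°+63°)]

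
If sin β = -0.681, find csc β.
csc β = 1/sin β = -1.468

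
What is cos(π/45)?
cos(π/45) = 0.9976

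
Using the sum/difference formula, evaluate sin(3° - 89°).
sin(3° - 89°) = sin 3° cos 89° - cos 3° sin 89° = -0.9976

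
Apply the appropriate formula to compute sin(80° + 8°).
sin(80° + 8°) = sin 80° cos 8° + cos 80° sin 8° = 0.9994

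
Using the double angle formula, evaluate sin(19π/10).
sin(19π/10) = 2 sin 19π/20 cos 19π/20 = -0.309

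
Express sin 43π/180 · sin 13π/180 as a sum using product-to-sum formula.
sin 43π/180 sin 13π/180 = (1/2)[cos(43π/180-13π/180) - cos(43π/180+13π/180)]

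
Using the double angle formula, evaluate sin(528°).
sin(528°) = 2 sin 264° cos 264° = 0.2079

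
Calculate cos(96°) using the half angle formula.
cos(96°) = -√((1 + cos 192°)/2) = -0.1045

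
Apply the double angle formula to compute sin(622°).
sin(622°) = 2 sin 311° cos 311° = -0.9903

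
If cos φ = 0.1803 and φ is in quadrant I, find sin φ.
sin φ = 0.9836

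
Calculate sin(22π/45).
sin(22π/45) = 0.9994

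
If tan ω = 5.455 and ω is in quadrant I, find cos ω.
cos ω = 0.1803 (using tan²ω + 1 = sec²ω)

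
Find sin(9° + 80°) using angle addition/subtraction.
sin(9° + 80°) = sin 9° cos 80° + cos 9° sin 80° = 0.9998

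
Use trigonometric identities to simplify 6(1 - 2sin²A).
6(1 - 2sin²A) = 6(cos(2A)) (using Double angle)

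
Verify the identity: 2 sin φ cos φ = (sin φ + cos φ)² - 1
RHS = sin²φ + 2 sin φ cos φ + cos²φ - 1 = (sin²φ + cos²φ) + 2 sin φ cos φ - 1 = 1 + 2 sin φ cos φ - 1 = 2 sin φ cos φ = LHS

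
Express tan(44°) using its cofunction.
tan(44°) = cot(90° - 44°) = cot(46°)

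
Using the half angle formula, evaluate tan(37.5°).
tan(37.5°) = sin 75° / (1 + cos 75°) = 0.7673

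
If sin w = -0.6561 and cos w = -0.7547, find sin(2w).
sin(2w) = 2 sin w cos w = 0.9903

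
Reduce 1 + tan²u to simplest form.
1 + tan²u = sec²u (using Pythagorean identity)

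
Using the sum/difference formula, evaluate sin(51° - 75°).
sin(51° - 75°) = sin 51° cos 75° - cos 51° sin 75° = -0.4067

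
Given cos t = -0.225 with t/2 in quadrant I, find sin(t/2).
sin(t/2) = ±√((1 - cos t)/2); positive since t/2 ∈ QI, so sin(t/2) = 0.7826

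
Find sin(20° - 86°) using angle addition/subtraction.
sin(20° - 86°) = sin 20° cos 86° - cos 20° sin 86° = -0.9135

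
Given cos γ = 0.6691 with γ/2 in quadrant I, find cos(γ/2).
cos(γ/2) = ±√((1 + cos γ)/2); positive since γ/2 ∈ QI, so cos(γ/2) = 0.9135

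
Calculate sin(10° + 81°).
sin(10° + 81°) = sin 10° cos 81° + cos 10° sin 81° = 0.9998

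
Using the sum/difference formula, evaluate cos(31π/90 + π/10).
cos(31π/90 + π/10) = cos 31π/90 cos π/10 - sin 31π/90 sin π/10 = 0.1736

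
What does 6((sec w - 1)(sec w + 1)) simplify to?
6((sec w - 1)(sec w + 1)) = 6(tan²w) (using Diff. of squares)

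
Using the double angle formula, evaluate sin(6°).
sin(6°) = 2 sin 3° cos 3° = 0.1045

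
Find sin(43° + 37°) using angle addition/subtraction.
sin(43° + 37°) = sin 43° cos 37° + cos 43° sin 37° = 0.9848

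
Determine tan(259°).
tan(259°) = 5.145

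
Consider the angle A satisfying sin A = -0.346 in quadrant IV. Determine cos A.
cos A = √(1 - sin²A) = 0.9382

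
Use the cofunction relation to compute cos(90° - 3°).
cos(90° - 3°) = sin(3°) = 0.05234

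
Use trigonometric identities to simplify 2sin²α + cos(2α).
2sin²α + cos(2α) = 1 (using Double angle)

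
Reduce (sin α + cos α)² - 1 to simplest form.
(sin α + cos α)² - 1 = sin(2α) (using Pythagorean + double angle)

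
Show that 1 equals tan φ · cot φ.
RHS = (sin φ/cos φ) · (cos φ/sin φ) = 1 = LHS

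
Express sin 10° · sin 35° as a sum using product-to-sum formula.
sin 10° sin 35° = (1/2)[cos(10°-35°) - cos(10°+35°)]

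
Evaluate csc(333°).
csc(333°) = -2.203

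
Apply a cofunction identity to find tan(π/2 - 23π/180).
tan(π/2 - 23π/180) = cot(23π/180) = 2.356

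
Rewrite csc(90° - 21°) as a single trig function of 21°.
csc(90° - 21°) = sec(21°)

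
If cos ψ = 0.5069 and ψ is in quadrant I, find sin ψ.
sin ψ = 0.862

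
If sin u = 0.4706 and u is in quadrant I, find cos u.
cos u = 0.8823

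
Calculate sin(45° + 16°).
sin(45° + 16°) = sin 45° cos 16° + cos 45° sin 16° = 0.8746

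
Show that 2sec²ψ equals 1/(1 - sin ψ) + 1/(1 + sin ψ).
RHS = [(1 + sin ψ) + (1 - sin ψ)] / [(1 - sin ψ)(1 + sin ψ)] = 2/(1 - sin²ψ) = 2/cos²ψ = 2sec²ψ = LHS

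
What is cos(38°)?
cos(38°) = 0.788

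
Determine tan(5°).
tan(5°) = 0.08749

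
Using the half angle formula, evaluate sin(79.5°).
sin(79.5°) = √((1 - cos 159°)/2) = 0.9833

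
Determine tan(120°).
tan(120°) = -√3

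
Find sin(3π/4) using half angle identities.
sin(3π/4) = √((1 - cos 3π/2)/2) = √2/2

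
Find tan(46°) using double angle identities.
tan(46°) = 2 tan 23° / (1 - tan²23°) = 1.036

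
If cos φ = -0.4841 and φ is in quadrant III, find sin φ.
sin φ = -0.875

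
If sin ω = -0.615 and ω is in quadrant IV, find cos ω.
cos ω = 0.7885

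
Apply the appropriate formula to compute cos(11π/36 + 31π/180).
cos(11π/36 + 31π/180) = cos 11π/36 cos 31π/180 - sin 11π/36 sin 31π/180 = 0.06976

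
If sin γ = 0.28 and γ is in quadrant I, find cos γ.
cos γ = 0.96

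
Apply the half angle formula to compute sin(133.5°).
sin(133.5°) = √((1 - cos 267°)/2) = 0.7254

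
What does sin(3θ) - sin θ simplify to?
sin(3θ) - sin θ = 2 cos(2θ) sin θ (using Sum-to-product)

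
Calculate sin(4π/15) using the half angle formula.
sin(4π/15) = √((1 - cos 8π/15)/2) = 0.7431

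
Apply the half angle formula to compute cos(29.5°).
cos(29.5°) = √((1 + cos 59°)/2) = 0.8704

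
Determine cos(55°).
cos(55°) = 0.5736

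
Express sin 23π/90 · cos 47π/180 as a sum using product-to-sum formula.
sin 23π/90 cos 47π/180 = (1/2)[sin(23π/90+47π/180) + sin(23π/90-47π/180)]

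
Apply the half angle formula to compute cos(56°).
cos(56°) = √((1 + cos 112°)/2) = 0.5592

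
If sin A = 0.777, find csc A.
csc A = 1/sin A = 1.287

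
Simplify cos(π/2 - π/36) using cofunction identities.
cos(π/2 - π/36) = sin(π/36)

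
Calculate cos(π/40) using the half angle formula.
cos(π/40) = √((1 + cos π/20)/2) = 0.9969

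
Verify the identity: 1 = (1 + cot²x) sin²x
RHS = csc²x · sin²x = (1/sin²x) · sin²x = 1 = LHS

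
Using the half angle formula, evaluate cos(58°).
cos(58°) = √((1 + cos 116°)/2) = 0.5299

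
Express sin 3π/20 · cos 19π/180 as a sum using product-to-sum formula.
sin 3π/20 cos 19π/180 = (1/2)[sin(3π/20+19π/180) + sin(3π/20-19π/180)]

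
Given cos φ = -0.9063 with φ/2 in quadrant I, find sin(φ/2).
sin(φ/2) = ±√((1 - cos φ)/2); positive since φ/2 ∈ QI, so sin(φ/2) = 0.9763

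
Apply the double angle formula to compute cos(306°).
cos(306°) = cos²153° - sin²153° = 0.5878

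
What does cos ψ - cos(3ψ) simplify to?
cos ψ - cos(3ψ) = 2 sin(2ψ) sin ψ (using Sum-to-product)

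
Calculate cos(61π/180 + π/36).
cos(61π/180 + π/36) = cos 61π/180 cos π/36 - sin 61π/180 sin π/36 = 0.4067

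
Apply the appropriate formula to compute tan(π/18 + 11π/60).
tan(π/18 + 11π/60) = (tan π/18 + tan 11π/60)/(1 - tan π/18 tan 11π/60) = 0.9325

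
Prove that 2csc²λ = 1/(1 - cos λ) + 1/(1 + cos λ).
RHS = [(1 + cos λ) + (1 - cos λ)] / [(1 - cos λ)(1 + cos λ)] = 2/(1 - cos²λ) = 2/sin²λ = 2csc²λ = LHS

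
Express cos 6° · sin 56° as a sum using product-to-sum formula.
cos 6° sin 56° = (1/2)[sin(6°+56°) - sin(6°-56°)]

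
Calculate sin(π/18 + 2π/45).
sin(π/18 + 2π/45) = sin π/18 cos 2π/45 + cos π/18 sin 2π/45 = 0.309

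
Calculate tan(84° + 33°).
tan(84° + 33°) = (tan 84° + tan 33°)/(1 - tan 84° tan 33°) = -1.963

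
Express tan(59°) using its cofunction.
tan(59°) = cot(90° - 59°) = cot(31°)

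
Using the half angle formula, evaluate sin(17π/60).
sin(17π/60) = √((1 - cos 17π/30)/2) = 0.7771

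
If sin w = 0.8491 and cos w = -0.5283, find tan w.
tan w = sin w / cos w = -1.607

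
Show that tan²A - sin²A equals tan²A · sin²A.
LHS = sin²A/cos²A - sin²A = sin²A(1/cos²A - 1) = sin²A · (1 - cos²A)/cos²A = sin²A · sin²A/cos²A = sin²A · tan²A = RHS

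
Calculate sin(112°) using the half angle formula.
sin(112°) = √((1 - cos 224°)/2) = 0.9272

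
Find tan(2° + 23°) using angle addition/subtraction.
tan(2° + 23°) = (tan 2° + tan 23°)/(1 - tan 2° tan 23°) = 0.4663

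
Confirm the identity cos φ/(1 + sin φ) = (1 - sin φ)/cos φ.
RHS = (1 - sin φ)(1 + sin φ) / (cos φ(1 + sin φ)) = (1 - sin²φ) / (cos φ(1 + sin φ)) = cos²φ / (cos φ(1 + sin φ)) = cos φ/(1 + sin φ) = LHS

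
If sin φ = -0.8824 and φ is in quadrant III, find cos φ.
cos φ = -0.4705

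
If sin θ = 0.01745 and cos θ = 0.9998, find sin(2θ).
sin(2θ) = 2 sin θ cos θ = 0.03489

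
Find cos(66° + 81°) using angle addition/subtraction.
cos(66° + 81°) = cos 66° cos 81° - sin 66° sin 81° = -0.8387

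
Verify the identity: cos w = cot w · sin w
RHS = (cos w/sin w) · sin w = cos w = LHS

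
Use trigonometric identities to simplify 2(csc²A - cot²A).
2(csc²A - cot²A) = 2 (using Pythagorean identity)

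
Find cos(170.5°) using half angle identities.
cos(170.5°) = -√((1 + cos 341°)/2) = -0.9863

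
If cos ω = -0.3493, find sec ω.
sec ω = 1/cos ω = -2.863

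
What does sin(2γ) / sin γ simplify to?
sin(2γ) / sin γ = 2 cos γ (using Double angle)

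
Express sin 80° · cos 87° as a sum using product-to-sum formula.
sin 80° cos 87° = (1/2)[sin(80°+87°) + sin(80°-87°)]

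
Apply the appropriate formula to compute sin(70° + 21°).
sin(70° + 21°) = sin 70° cos 21° + cos 70° sin 21° = 0.9998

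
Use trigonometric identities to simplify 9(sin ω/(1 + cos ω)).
9(sin ω/(1 + cos ω)) = 9(tan(ω/2)) (using Half angle)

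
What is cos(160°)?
cos(160°) = -0.9397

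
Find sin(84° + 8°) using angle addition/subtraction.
sin(84° + 8°) = sin 84° cos 8° + cos 84° sin 8° = 0.9994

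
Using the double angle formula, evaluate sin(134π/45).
sin(134π/45) = 2 sin 67π/45 cos 67π/45 = 0.06976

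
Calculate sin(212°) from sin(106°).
sin(212°) = 2 sin 106° cos 106° = -0.5299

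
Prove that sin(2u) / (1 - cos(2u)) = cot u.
LHS = 2 sin u cos u / (2sin²u) = cos u/sin u = cot u = RHS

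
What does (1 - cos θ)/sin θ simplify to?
(1 - cos θ)/sin θ = tan(θ/2) (using Half angle)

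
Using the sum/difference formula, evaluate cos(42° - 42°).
cos(42° - 42°) = cos 42° cos 42° + sin 42° sin 42° = 1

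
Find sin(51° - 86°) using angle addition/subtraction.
sin(51° - 86°) = sin 51° cos 86° - cos 51° sin 86° = -0.5736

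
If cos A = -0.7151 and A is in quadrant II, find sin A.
sin A = 0.699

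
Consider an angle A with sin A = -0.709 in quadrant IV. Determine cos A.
cos A = √(1 - sin²A) = 0.7052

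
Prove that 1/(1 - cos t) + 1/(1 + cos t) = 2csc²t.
LHS = [(1 + cos t) + (1 - cos t)] / [(1 - cos t)(1 + cos t)] = 2/(1 - cos²t) = 2/sin²t = 2csc²t = RHS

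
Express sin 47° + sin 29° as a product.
sin 47° + sin 29° = 2 sin(38°) cos(9°)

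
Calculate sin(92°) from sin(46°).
sin(92°) = 2 sin 46° cos 46° = 0.9994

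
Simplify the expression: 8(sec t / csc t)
8(sec t / csc t) = 8(tan t) (using Reciprocal identities)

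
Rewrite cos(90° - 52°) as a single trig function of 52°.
cos(90° - 52°) = sin(52°)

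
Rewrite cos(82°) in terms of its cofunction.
cos(82°) = sin(90° - 82°) = sin(8°)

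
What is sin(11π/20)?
sin(11π/20) = 0.9877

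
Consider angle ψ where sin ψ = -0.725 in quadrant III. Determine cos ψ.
cos ψ = ±√(1 - sin²ψ) = -0.6887 (negative in QIII)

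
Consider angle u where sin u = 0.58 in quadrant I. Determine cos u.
cos u = √(1 - sin²u) = 0.8146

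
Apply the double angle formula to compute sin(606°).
sin(606°) = 2 sin 303° cos 303° = -0.9135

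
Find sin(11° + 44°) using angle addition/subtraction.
sin(11° + 44°) = sin 11° cos 44° + cos 11° sin 44° = 0.8192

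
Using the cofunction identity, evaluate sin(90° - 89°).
sin(90° - 89°) = cos(89°) = 0.01745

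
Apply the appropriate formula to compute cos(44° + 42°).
cos(44° + 42°) = cos 44° cos 42° - sin 44° sin 42° = 0.06976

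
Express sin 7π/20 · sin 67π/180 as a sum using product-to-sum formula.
sin 7π/20 sin 67π/180 = (1/2)[cos(7π/20-67π/180) - cos(7π/20+67π/180)]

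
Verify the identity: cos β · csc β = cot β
LHS = cos β · (1/sin β) = cos β/sin β = cot β = RHS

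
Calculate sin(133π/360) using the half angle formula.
sin(133π/360) = √((1 - cos 133π/180)/2) = 0.9171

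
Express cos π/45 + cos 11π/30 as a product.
cos π/45 + cos 11π/30 = 2 cos(7π/36) cos(-31π/180)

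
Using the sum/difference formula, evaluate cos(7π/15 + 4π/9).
cos(7π/15 + 4π/9) = cos 7π/15 cos 4π/9 - sin 7π/15 sin 4π/9 = -0.9613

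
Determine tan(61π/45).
tan(61π/45) = 2.05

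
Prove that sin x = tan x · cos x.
RHS = (sin x/cos x) · cos x = sin x = LHS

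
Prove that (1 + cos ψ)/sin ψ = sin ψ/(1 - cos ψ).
RHS = sin ψ(1 + cos ψ) / ((1 - cos ψ)(1 + cos ψ)) = sin ψ(1 + cos ψ) / (1 - cos²ψ) = sin ψ(1 + cos ψ) / sin²ψ = (1 + cos ψ)/sin ψ = LHS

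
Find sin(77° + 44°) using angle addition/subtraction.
sin(77° + 44°) = sin 77° cos 44° + cos 77° sin 44° = 0.8572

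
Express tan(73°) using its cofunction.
tan(73°) = cot(90° - 73°) = cot(17°)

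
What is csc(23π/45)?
csc(23π/45) = 1.001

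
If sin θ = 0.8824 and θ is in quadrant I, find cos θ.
cos θ = 0.4705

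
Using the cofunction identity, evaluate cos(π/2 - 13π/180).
cos(π/2 - 13π/180) = sin(13π/180) = 0.225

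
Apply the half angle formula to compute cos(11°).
cos(11°) = √((1 + cos 22°)/2) = 0.9816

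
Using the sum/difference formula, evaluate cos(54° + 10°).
cos(54° + 10°) = cos 54° cos 10° - sin 54° sin 10° = 0.4384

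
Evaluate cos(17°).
cos(17°) = 0.9563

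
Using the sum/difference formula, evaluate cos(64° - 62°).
cos(64° - 62°) = cos 64° cos 62° + sin 64° sin 62° = 0.9994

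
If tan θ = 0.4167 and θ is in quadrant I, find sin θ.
sin θ = 0.3846 (using tan²θ + 1 = sec²θ)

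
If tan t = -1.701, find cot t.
cot t = 1/tan t = -0.5879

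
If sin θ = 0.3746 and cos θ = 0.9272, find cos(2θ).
cos(2θ) = cos²θ - sin²θ = 0.7194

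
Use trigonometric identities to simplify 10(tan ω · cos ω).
10(tan ω · cos ω) = 10(sin ω) (using Quotient identity)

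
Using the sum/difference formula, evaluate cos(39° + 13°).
cos(39° + 13°) = cos 39° cos 13° - sin 39° sin 13° = 0.6157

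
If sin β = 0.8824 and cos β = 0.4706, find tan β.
tan β = sin β / cos β = 1.875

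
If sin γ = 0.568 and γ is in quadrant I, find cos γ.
cos γ = 0.823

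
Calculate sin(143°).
sin(143°) = 0.6018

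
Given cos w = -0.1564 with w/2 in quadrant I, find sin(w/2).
sin(w/2) = ±√((1 - cos w)/2); positive since w/2 ∈ QI, so sin(w/2) = 0.7604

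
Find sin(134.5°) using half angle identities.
sin(134.5°) = √((1 - cos 269°)/2) = 0.7133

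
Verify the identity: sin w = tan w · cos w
RHS = (sin w/cos w) · cos w = sin w = LHS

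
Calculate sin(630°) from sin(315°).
sin(630°) = 2 sin 315° cos 315° = -1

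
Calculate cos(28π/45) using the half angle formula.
cos(28π/45) = -√((1 + cos 56π/45)/2) = -0.3746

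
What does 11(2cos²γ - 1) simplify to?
11(2cos²γ - 1) = 11(cos(2γ)) (using Double angle)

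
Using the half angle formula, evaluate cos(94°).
cos(94°) = -√((1 + cos 188°)/2) = -0.06976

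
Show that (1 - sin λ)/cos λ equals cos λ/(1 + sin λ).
LHS = (1 - sin λ)(1 + sin λ) / (cos λ(1 + sin λ)) = (1 - sin²λ) / (cos λ(1 + sin λ)) = cos²λ / (cos λ(1 + sin λ)) = cos λ/(1 + sin λ) = RHS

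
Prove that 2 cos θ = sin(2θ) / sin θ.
RHS = 2 sin θ cos θ / sin θ = 2 cos θ = LHS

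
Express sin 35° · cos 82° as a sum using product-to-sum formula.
sin 35° cos 82° = (1/2)[sin(35°+82°) + sin(35°-82°)]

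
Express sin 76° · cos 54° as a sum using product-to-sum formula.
sin 76° cos 54° = (1/2)[sin(76°+54°) + sin(76°-54°)]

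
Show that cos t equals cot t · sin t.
RHS = (cos t/sin t) · sin t = cos t = LHS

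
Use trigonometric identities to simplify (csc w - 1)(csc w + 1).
(csc w - 1)(csc w + 1) = cot²w (using Diff. of squares)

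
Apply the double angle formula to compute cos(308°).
cos(308°) = cos²154° - sin²154° = 0.6157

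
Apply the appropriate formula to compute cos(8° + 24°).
cos(8° + 24°) = cos 8° cos 24° - sin 8° sin 24° = 0.848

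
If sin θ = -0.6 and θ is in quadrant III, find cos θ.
cos θ = -0.8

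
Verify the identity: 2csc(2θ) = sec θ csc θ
LHS = 2/sin(2θ) = 2/(2 sin θ cos θ) = 1/(sin θ cos θ) = (1/cos θ)(1/sin θ) = sec θ csc θ = RHS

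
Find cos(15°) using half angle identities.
cos(15°) = √((1 + cos 30°)/2) = (√6+√2)/4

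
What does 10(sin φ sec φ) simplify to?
10(sin φ sec φ) = 10(tan φ) (using Reciprocal + quotient)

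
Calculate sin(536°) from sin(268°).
sin(536°) = 2 sin 268° cos 268° = 0.06976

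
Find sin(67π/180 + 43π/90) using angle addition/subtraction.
sin(67π/180 + 43π/90) = sin 67π/180 cos 43π/90 + cos 67π/180 sin 43π/90 = 0.454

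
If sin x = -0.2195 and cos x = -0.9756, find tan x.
tan x = sin x / cos x = 0.225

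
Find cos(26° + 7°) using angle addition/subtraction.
cos(26° + 7°) = cos 26° cos 7° - sin 26° sin 7° = 0.8387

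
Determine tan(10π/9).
tan(10π/9) = 0.364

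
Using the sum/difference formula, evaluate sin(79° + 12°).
sin(79° + 12°) = sin 79° cos 12° + cos 79° sin 12° = 0.9998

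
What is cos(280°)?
cos(280°) = 0.1736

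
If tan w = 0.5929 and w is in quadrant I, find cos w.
cos w = 0.8602 (using tan²w + 1 = sec²w)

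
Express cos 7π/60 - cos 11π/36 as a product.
cos 7π/60 - cos 11π/36 = -2 sin(19π/90) sin(-17π/180)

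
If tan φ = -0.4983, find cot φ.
cot φ = 1/tan φ = -2.007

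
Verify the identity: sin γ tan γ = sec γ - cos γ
RHS = 1/cos γ - cos γ = (1 - cos²γ)/cos γ = sin²γ/cos γ = sin γ · (sin γ/cos γ) = sin γ tan γ = LHS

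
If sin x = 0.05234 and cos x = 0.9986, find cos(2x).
cos(2x) = cos²x - sin²x = 0.9945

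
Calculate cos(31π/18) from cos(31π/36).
cos(31π/18) = cos²31π/36 - sin²31π/36 = 0.6428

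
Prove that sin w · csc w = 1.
LHS = sin w · (1/sin w) = 1 = RHS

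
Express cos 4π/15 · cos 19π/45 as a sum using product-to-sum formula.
cos 4π/15 cos 19π/45 = (1/2)[cos(4π/15-19π/45) + cos(4π/15+19π/45)]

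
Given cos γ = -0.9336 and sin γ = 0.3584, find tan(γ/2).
tan(γ/2) = sin γ / (1 + cos γ) = 5.398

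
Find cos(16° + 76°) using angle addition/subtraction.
cos(16° + 76°) = cos 16° cos 76° - sin 16° sin 76° = -0.0349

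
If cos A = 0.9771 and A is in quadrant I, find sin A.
sin A = 0.2128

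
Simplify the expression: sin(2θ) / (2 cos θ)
sin(2θ) / (2 cos θ) = sin θ (using Double angle)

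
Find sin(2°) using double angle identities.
sin(2°) = 2 sin 1° cos 1° = 0.0349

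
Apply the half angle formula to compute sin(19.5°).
sin(19.5°) = √((1 - cos 39°)/2) = 0.3338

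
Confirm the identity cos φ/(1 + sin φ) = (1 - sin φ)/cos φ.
RHS = (1 - sin φ)(1 + sin φ) / (cos φ(1 + sin φ)) = (1 - sin²φ) / (cos φ(1 + sin φ)) = cos²φ / (cos φ(1 + sin φ)) = cos φ/(1 + sin φ) = LHS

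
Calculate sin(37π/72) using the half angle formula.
sin(37π/72) = √((1 - cos 37π/36)/2) = 0.999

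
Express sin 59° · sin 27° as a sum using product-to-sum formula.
sin 59° sin 27° = (1/2)[cos(59°-27°) - cos(59°+27°)]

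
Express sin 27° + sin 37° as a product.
sin 27° + sin 37° = 2 sin(32°) cos(-5°)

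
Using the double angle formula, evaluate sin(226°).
sin(226°) = 2 sin 113° cos 113° = -0.7193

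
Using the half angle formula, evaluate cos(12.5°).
cos(12.5°) = √((1 + cos 25°)/2) = 0.9763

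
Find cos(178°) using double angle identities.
cos(178°) = cos²89° - sin²89° = -0.9994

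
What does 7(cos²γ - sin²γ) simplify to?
7(cos²γ - sin²γ) = 7(cos(2γ)) (using Double angle)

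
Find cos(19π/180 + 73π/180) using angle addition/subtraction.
cos(19π/180 + 73π/180) = cos 19π/180 cos 73π/180 - sin 19π/180 sin 73π/180 = -0.0349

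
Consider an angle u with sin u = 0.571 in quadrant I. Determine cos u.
cos u = √(1 - sin²u) = 0.821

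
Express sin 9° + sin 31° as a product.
sin 9° + sin 31° = 2 sin(20°) cos(-11°)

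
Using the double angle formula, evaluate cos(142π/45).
cos(142π/45) = cos²71π/45 - sin²71π/45 = -0.8829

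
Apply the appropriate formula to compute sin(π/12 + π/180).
sin(π/12 + π/180) = sin π/12 cos π/180 + cos π/12 sin π/180 = 0.2756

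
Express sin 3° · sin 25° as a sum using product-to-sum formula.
sin 3° sin 25° = (1/2)[cos(3°-25°) - cos(3°+25°)]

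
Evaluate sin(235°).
sin(235°) = -0.8192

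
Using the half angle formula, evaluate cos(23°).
cos(23°) = √((1 + cos 46°)/2) = 0.9205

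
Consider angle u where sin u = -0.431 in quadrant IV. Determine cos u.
cos u = √(1 - sin²u) = 0.9024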